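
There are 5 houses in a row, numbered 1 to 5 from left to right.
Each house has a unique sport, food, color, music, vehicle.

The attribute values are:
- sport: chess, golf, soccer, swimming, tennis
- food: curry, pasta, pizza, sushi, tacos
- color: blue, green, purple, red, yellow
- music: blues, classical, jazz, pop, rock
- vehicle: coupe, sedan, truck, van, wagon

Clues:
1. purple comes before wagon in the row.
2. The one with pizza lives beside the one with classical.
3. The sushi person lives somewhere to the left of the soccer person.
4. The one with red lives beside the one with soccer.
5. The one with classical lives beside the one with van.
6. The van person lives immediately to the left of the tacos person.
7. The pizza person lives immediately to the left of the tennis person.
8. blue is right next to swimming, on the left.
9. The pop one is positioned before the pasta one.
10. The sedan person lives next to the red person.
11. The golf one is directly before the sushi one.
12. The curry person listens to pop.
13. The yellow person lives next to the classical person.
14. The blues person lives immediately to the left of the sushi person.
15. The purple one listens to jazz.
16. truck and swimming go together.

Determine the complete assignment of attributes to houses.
Solution:

House | Sport | Food | Color | Music | Vehicle
----------------------------------------------
  1   | golf | pizza | yellow | blues | sedan
  2   | tennis | sushi | red | classical | coupe
  3   | soccer | curry | blue | pop | van
  4   | swimming | tacos | purple | jazz | truck
  5   | chess | pasta | green | rock | wagon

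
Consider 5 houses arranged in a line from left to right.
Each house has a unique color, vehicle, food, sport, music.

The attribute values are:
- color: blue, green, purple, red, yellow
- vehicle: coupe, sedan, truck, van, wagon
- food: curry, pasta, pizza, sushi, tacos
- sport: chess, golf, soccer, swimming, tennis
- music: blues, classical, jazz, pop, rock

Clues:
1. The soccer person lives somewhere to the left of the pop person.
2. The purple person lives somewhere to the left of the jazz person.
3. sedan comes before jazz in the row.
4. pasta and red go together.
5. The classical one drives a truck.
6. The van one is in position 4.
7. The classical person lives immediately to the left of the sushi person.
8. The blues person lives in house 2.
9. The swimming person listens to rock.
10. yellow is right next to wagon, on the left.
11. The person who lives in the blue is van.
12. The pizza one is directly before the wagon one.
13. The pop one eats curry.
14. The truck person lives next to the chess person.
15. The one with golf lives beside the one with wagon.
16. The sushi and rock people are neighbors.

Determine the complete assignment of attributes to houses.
Solution:

House | Color | Vehicle | Food | Sport | Music
----------------------------------------------
  1   | yellow | truck | pizza | golf | classical
  2   | purple | wagon | sushi | chess | blues
  3   | red | sedan | pasta | swimming | rock
  4   | blue | van | tacos | soccer | jazz
  5   | green | coupe | curry | tennis | pop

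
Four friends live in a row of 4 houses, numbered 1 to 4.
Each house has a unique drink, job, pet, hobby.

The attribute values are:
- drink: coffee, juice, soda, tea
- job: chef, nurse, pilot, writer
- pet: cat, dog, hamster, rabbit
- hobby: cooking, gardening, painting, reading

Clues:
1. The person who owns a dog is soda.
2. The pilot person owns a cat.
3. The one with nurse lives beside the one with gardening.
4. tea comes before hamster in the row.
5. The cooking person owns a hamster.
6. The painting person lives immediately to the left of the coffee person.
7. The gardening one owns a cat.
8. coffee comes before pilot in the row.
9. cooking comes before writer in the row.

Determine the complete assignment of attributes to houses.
Solution:

House | Drink | Job | Pet | Hobby
---------------------------------
  1   | tea | chef | rabbit | painting
  2   | coffee | nurse | hamster | cooking
  3   | juice | pilot | cat | gardening
  4   | soda | writer | dog | reading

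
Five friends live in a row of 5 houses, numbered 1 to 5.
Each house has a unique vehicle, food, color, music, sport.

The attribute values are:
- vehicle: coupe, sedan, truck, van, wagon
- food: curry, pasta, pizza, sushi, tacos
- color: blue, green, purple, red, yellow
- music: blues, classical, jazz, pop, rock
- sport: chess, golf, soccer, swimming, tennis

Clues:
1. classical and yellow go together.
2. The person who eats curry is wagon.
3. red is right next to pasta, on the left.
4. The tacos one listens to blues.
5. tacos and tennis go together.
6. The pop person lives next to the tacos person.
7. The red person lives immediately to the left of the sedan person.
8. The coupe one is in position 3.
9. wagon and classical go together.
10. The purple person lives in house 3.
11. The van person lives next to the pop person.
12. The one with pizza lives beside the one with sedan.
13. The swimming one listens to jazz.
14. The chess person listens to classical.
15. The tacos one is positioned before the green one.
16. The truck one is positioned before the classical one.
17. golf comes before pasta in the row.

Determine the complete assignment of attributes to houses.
Solution:

House | Vehicle | Food | Color | Music | Sport
----------------------------------------------
  1   | van | pizza | red | rock | golf
  2   | sedan | pasta | blue | pop | soccer
  3   | coupe | tacos | purple | blues | tennis
  4   | truck | sushi | green | jazz | swimming
  5   | wagon | curry | yellow | classical | chess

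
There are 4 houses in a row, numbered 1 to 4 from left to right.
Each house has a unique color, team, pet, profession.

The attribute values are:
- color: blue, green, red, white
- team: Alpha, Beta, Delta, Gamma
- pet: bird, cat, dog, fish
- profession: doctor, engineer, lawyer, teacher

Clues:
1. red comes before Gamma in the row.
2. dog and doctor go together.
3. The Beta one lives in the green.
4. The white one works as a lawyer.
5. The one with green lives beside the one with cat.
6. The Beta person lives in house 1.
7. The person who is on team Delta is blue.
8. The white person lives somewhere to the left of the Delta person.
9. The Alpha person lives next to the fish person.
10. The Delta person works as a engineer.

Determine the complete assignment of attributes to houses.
Solution:

House | Color | Team | Pet | Profession
---------------------------------------
  1   | green | Beta | dog | doctor
  2   | red | Alpha | cat | teacher
  3   | white | Gamma | fish | lawyer
  4   | blue | Delta | bird | engineer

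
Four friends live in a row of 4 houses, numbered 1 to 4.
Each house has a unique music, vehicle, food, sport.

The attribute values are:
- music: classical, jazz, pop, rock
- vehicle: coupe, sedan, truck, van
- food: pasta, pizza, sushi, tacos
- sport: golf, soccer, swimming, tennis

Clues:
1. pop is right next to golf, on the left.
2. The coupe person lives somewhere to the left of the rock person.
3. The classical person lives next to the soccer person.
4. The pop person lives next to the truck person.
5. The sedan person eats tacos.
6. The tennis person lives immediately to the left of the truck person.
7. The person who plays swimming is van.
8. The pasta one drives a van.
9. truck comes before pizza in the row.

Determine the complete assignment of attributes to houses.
Solution:

House | Music | Vehicle | Food | Sport
--------------------------------------
  1   | pop | sedan | tacos | tennis
  2   | classical | truck | sushi | golf
  3   | jazz | coupe | pizza | soccer
  4   | rock | van | pasta | swimming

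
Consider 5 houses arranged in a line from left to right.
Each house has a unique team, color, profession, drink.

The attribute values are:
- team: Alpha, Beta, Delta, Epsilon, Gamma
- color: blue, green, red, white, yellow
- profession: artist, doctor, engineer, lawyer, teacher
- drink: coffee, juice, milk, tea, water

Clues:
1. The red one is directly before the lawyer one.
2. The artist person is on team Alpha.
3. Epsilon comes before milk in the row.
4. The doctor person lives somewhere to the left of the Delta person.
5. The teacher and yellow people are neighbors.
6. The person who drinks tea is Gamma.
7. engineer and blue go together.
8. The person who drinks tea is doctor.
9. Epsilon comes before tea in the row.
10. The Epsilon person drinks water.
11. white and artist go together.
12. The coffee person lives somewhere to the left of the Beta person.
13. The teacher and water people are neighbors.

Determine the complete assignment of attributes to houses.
Solution:

House | Team | Color | Profession | Drink
-----------------------------------------
  1   | Alpha | white | artist | coffee
  2   | Beta | red | teacher | juice
  3   | Epsilon | yellow | lawyer | water
  4   | Gamma | green | doctor | tea
  5   | Delta | blue | engineer | milk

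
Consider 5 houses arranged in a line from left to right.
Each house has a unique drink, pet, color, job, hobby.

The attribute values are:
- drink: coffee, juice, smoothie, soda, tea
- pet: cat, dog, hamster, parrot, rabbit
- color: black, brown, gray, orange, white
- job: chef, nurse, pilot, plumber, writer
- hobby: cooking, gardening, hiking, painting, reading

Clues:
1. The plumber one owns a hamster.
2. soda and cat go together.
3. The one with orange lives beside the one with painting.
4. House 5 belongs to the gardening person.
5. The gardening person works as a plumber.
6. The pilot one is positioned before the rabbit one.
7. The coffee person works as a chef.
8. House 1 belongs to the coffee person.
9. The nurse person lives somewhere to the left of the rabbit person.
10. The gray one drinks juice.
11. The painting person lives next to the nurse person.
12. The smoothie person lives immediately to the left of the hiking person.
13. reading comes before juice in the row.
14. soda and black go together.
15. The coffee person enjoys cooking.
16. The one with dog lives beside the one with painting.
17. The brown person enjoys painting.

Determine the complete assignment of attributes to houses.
Solution:

House | Drink | Pet | Color | Job | Hobby
-----------------------------------------
  1   | coffee | dog | orange | chef | cooking
  2   | smoothie | parrot | brown | pilot | painting
  3   | soda | cat | black | nurse | hiking
  4   | tea | rabbit | white | writer | reading
  5   | juice | hamster | gray | plumber | gardening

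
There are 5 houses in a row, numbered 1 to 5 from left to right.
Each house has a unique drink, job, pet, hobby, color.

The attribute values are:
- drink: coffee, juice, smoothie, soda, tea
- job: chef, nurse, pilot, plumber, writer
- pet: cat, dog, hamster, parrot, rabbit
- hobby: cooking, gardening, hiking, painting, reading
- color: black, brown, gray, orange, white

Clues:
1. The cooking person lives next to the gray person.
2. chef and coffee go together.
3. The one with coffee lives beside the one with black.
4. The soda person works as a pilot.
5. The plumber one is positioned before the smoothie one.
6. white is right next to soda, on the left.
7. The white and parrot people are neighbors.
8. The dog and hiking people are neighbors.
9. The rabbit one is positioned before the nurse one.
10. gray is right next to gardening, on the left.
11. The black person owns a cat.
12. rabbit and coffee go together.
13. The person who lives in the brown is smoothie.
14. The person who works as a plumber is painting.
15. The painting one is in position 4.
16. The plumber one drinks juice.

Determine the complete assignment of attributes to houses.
Solution:

House | Drink | Job | Pet | Hobby | Color
-----------------------------------------
  1   | tea | writer | dog | cooking | white
  2   | soda | pilot | parrot | hiking | gray
  3   | coffee | chef | rabbit | gardening | orange
  4   | juice | plumber | cat | painting | black
  5   | smoothie | nurse | hamster | reading | brown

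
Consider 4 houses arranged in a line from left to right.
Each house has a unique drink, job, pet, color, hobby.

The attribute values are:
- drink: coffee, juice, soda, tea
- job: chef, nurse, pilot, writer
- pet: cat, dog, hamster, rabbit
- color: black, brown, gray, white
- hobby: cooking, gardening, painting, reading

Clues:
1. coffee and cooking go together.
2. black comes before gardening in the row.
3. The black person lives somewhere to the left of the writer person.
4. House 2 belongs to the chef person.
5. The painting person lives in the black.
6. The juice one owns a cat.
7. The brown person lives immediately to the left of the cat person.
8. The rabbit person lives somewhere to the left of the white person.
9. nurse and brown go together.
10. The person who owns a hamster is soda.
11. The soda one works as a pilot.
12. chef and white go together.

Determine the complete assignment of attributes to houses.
Solution:

House | Drink | Job | Pet | Color | Hobby
-----------------------------------------
  1   | coffee | nurse | rabbit | brown | cooking
  2   | juice | chef | cat | white | reading
  3   | soda | pilot | hamster | black | painting
  4   | tea | writer | dog | gray | gardening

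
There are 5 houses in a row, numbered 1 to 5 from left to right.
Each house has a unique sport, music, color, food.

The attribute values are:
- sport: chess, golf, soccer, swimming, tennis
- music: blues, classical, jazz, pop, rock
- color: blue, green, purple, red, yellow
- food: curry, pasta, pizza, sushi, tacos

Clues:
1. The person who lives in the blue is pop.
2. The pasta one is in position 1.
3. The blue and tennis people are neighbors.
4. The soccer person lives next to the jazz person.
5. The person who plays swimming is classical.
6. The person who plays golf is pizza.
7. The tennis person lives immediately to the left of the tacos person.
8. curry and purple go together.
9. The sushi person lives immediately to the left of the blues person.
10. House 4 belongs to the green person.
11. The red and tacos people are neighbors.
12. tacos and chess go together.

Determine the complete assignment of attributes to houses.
Solution:

House | Sport | Music | Color | Food
------------------------------------
  1   | soccer | pop | blue | pasta
  2   | tennis | jazz | red | sushi
  3   | chess | blues | yellow | tacos
  4   | golf | rock | green | pizza
  5   | swimming | classical | purple | curry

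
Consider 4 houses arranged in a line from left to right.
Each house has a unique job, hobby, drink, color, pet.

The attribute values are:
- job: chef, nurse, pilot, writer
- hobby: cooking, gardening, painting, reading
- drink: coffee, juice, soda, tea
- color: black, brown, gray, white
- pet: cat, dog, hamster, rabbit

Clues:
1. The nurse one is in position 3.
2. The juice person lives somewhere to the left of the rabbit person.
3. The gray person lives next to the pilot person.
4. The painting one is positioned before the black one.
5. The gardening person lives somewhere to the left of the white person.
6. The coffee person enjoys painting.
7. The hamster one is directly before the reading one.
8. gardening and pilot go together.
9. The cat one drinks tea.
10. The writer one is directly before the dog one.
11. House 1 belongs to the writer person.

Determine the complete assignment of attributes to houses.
Solution:

House | Job | Hobby | Drink | Color | Pet
-----------------------------------------
  1   | writer | cooking | tea | gray | cat
  2   | pilot | gardening | juice | brown | dog
  3   | nurse | painting | coffee | white | hamster
  4   | chef | reading | soda | black | rabbit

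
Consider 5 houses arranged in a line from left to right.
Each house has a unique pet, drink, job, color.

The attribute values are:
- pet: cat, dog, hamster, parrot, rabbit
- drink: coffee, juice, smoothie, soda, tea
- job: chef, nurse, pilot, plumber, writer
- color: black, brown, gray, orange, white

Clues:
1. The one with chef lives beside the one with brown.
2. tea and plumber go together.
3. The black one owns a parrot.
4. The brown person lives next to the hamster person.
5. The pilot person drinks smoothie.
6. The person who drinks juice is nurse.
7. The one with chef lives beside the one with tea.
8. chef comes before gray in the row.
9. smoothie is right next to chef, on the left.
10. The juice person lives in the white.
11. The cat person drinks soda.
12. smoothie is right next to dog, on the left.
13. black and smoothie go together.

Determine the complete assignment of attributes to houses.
Solution:

House | Pet | Drink | Job | Color
---------------------------------
  1   | parrot | smoothie | pilot | black
  2   | dog | coffee | chef | orange
  3   | rabbit | tea | plumber | brown
  4   | hamster | juice | nurse | white
  5   | cat | soda | writer | gray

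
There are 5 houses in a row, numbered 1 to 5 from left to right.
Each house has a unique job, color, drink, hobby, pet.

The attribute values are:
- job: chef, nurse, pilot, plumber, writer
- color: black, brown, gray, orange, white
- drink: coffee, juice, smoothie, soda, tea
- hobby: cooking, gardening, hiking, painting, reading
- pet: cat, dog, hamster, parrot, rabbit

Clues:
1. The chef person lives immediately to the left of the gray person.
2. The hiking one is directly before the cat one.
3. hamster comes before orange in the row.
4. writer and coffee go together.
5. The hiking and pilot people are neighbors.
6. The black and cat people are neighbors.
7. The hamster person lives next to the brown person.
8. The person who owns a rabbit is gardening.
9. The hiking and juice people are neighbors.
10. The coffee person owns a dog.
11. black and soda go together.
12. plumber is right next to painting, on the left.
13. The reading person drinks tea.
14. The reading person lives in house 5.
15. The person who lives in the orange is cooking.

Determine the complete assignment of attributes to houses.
Solution:

House | Job | Color | Drink | Hobby | Pet
-----------------------------------------
  1   | plumber | black | soda | hiking | hamster
  2   | pilot | brown | juice | painting | cat
  3   | writer | orange | coffee | cooking | dog
  4   | chef | white | smoothie | gardening | rabbit
  5   | nurse | gray | tea | reading | parrot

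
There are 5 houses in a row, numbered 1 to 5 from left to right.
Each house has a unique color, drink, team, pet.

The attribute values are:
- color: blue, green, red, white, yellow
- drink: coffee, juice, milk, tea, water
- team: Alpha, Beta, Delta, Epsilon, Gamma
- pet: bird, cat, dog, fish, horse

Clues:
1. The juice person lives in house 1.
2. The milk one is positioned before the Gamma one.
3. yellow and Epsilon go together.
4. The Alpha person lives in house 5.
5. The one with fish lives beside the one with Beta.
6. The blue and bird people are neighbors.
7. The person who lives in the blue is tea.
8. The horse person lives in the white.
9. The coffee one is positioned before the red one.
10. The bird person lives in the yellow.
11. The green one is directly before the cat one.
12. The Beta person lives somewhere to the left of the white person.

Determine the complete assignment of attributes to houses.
Solution:

House | Color | Drink | Team | Pet
----------------------------------
  1   | green | juice | Delta | fish
  2   | blue | tea | Beta | cat
  3   | yellow | milk | Epsilon | bird
  4   | white | coffee | Gamma | horse
  5   | red | water | Alpha | dog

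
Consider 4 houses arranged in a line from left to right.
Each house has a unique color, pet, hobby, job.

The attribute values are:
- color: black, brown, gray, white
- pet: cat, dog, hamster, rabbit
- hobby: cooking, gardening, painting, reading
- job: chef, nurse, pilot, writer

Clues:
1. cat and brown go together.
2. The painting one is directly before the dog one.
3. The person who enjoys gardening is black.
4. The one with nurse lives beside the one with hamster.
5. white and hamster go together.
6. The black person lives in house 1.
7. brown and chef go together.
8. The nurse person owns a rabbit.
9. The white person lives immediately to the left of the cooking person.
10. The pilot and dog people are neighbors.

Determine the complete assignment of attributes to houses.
Solution:

House | Color | Pet | Hobby | Job
---------------------------------
  1   | black | rabbit | gardening | nurse
  2   | white | hamster | painting | pilot
  3   | gray | dog | cooking | writer
  4   | brown | cat | reading | chef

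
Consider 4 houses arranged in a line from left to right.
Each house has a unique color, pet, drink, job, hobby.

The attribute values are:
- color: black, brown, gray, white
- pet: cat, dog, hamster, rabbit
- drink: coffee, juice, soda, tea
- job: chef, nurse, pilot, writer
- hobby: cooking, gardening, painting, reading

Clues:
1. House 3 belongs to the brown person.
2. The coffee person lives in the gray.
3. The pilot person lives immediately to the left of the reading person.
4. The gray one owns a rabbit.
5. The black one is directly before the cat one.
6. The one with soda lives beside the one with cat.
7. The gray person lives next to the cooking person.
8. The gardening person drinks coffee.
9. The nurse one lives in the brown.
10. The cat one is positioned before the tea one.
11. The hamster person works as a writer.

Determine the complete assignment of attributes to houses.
Solution:

House | Color | Pet | Drink | Job | Hobby
-----------------------------------------
  1   | gray | rabbit | coffee | chef | gardening
  2   | black | dog | soda | pilot | cooking
  3   | brown | cat | juice | nurse | reading
  4   | white | hamster | tea | writer | painting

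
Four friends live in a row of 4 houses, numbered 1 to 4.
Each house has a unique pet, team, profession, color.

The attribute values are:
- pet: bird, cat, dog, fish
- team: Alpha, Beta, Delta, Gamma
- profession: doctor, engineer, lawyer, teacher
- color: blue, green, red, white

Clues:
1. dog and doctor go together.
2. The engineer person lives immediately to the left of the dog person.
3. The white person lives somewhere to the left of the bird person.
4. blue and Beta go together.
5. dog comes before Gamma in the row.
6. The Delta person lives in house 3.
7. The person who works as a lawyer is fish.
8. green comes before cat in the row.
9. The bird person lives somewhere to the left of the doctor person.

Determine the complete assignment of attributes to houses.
Solution:

House | Pet | Team | Profession | Color
---------------------------------------
  1   | fish | Alpha | lawyer | white
  2   | bird | Beta | engineer | blue
  3   | dog | Delta | doctor | green
  4   | cat | Gamma | teacher | red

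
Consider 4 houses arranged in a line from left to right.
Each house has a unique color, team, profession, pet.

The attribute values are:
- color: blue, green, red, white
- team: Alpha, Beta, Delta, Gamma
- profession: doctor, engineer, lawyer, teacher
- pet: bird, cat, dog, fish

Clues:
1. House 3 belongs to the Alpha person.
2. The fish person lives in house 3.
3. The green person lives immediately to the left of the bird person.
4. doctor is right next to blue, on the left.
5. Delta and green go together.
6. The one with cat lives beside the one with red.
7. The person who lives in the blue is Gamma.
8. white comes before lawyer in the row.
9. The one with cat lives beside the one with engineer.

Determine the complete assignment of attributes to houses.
Solution:

House | Color | Team | Profession | Pet
---------------------------------------
  1   | green | Delta | teacher | cat
  2   | red | Beta | engineer | bird
  3   | white | Alpha | doctor | fish
  4   | blue | Gamma | lawyer | dog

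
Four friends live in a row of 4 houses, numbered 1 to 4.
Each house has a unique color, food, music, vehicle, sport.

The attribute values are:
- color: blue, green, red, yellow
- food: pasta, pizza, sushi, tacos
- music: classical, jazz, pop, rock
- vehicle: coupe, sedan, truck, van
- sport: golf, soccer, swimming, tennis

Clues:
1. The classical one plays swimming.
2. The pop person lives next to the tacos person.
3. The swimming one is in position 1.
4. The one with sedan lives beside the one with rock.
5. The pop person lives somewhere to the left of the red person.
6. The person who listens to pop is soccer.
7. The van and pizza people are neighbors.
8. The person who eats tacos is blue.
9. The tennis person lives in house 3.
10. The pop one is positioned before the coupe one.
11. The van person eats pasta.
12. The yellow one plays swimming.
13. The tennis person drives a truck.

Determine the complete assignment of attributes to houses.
Solution:

House | Color | Food | Music | Vehicle | Sport
----------------------------------------------
  1   | yellow | pasta | classical | van | swimming
  2   | green | pizza | pop | sedan | soccer
  3   | blue | tacos | rock | truck | tennis
  4   | red | sushi | jazz | coupe | golf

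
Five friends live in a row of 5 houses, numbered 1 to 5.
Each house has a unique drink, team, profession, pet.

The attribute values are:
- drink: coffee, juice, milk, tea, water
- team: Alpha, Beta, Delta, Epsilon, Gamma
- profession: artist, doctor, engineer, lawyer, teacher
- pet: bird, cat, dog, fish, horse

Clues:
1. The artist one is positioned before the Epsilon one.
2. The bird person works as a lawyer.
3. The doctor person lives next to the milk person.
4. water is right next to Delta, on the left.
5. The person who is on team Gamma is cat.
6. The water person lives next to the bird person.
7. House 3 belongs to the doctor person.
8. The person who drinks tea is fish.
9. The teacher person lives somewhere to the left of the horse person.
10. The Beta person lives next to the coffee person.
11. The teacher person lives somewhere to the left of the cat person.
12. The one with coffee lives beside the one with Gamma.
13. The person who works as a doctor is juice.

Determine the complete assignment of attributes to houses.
Solution:

House | Drink | Team | Profession | Pet
---------------------------------------
  1   | water | Beta | teacher | dog
  2   | coffee | Delta | lawyer | bird
  3   | juice | Gamma | doctor | cat
  4   | milk | Alpha | artist | horse
  5   | tea | Epsilon | engineer | fish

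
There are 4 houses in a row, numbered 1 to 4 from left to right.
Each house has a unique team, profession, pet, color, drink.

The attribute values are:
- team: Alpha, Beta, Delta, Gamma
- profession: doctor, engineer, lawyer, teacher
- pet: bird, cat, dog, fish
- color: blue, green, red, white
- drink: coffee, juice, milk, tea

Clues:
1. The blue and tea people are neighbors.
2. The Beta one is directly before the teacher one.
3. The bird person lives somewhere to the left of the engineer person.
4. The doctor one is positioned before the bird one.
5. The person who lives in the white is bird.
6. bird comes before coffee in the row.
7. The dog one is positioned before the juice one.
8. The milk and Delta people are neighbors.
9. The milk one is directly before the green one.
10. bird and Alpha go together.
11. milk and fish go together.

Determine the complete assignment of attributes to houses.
Solution:

House | Team | Profession | Pet | Color | Drink
-----------------------------------------------
  1   | Beta | doctor | fish | blue | milk
  2   | Delta | teacher | dog | green | tea
  3   | Alpha | lawyer | bird | white | juice
  4   | Gamma | engineer | cat | red | coffee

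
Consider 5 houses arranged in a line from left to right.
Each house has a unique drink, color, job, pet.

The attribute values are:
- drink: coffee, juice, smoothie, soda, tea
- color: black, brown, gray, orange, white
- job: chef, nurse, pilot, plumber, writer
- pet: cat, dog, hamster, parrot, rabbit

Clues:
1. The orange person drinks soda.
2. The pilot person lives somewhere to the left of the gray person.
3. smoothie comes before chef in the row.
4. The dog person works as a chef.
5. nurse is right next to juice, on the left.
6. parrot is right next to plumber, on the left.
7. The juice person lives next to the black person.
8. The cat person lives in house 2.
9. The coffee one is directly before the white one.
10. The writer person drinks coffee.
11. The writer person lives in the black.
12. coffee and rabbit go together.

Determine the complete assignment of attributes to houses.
Solution:

House | Drink | Color | Job | Pet
---------------------------------
  1   | soda | orange | nurse | parrot
  2   | juice | brown | plumber | cat
  3   | coffee | black | writer | rabbit
  4   | smoothie | white | pilot | hamster
  5   | tea | gray | chef | dog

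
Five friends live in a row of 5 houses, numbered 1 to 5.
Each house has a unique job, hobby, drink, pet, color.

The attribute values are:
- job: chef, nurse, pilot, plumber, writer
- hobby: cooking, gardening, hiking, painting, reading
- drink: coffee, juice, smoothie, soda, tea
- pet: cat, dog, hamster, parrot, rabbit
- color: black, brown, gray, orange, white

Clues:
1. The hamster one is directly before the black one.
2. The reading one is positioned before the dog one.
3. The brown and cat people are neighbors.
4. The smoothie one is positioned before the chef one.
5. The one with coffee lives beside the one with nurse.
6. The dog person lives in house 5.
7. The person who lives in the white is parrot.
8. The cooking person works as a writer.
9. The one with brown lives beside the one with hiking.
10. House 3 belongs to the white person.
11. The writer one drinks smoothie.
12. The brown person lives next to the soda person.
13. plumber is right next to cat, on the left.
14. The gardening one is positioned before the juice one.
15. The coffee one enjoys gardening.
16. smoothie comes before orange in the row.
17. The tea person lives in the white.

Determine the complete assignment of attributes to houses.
Solution:

House | Job | Hobby | Drink | Pet | Color
-----------------------------------------
  1   | plumber | gardening | coffee | hamster | brown
  2   | nurse | hiking | soda | cat | black
  3   | pilot | reading | tea | parrot | white
  4   | writer | cooking | smoothie | rabbit | gray
  5   | chef | painting | juice | dog | orange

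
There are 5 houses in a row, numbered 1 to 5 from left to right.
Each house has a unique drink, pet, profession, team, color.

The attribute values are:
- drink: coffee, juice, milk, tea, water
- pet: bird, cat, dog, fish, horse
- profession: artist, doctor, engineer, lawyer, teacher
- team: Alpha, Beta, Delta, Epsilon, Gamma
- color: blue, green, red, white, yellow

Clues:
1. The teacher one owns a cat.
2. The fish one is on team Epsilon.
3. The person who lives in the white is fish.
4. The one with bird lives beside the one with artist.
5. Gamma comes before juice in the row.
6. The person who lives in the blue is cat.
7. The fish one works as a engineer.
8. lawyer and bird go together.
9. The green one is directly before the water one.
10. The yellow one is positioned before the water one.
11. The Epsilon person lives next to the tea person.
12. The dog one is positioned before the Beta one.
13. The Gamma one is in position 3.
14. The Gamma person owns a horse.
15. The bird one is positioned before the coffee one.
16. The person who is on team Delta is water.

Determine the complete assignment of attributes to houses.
Solution:

House | Drink | Pet | Profession | Team | Color
-----------------------------------------------
  1   | milk | fish | engineer | Epsilon | white
  2   | tea | bird | lawyer | Alpha | yellow
  3   | coffee | horse | artist | Gamma | green
  4   | water | dog | doctor | Delta | red
  5   | juice | cat | teacher | Beta | blue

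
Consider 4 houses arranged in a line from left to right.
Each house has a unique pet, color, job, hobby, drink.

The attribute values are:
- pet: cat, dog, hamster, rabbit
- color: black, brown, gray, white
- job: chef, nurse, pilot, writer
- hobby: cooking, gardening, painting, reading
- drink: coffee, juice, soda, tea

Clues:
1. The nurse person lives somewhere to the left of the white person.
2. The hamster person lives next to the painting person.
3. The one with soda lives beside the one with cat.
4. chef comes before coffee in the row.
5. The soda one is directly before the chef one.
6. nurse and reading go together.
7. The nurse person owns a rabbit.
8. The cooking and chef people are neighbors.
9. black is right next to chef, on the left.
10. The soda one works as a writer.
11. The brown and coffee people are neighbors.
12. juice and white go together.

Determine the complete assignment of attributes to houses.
Solution:

House | Pet | Color | Job | Hobby | Drink
-----------------------------------------
  1   | hamster | black | writer | cooking | soda
  2   | cat | brown | chef | painting | tea
  3   | rabbit | gray | nurse | reading | coffee
  4   | dog | white | pilot | gardening | juice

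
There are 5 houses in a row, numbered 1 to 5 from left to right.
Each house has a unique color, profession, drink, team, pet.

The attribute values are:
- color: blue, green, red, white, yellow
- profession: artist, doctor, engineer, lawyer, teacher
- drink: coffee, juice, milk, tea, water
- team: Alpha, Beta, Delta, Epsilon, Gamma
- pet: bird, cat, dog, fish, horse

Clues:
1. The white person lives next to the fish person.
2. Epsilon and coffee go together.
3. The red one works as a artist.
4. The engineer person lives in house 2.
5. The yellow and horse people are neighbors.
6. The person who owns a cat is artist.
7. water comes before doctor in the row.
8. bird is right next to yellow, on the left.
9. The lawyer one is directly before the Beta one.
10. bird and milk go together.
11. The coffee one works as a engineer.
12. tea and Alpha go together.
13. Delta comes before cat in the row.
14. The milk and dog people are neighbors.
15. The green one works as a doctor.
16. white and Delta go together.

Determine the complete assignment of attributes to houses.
Solution:

House | Color | Profession | Drink | Team | Pet
-----------------------------------------------
  1   | blue | teacher | milk | Gamma | bird
  2   | yellow | engineer | coffee | Epsilon | dog
  3   | white | lawyer | water | Delta | horse
  4   | green | doctor | juice | Beta | fish
  5   | red | artist | tea | Alpha | cat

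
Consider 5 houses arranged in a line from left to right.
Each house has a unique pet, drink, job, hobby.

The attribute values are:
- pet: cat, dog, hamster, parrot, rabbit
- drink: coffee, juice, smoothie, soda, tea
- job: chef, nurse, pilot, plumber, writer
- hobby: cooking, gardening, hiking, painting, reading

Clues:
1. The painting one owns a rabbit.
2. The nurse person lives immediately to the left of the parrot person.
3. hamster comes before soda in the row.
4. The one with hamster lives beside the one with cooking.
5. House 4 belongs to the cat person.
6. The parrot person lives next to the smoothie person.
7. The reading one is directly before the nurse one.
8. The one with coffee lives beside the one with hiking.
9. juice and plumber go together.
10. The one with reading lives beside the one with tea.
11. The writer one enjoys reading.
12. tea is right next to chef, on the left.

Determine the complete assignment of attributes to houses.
Solution:

House | Pet | Drink | Job | Hobby
---------------------------------
  1   | dog | coffee | writer | reading
  2   | hamster | tea | nurse | hiking
  3   | parrot | soda | chef | cooking
  4   | cat | smoothie | pilot | gardening
  5   | rabbit | juice | plumber | painting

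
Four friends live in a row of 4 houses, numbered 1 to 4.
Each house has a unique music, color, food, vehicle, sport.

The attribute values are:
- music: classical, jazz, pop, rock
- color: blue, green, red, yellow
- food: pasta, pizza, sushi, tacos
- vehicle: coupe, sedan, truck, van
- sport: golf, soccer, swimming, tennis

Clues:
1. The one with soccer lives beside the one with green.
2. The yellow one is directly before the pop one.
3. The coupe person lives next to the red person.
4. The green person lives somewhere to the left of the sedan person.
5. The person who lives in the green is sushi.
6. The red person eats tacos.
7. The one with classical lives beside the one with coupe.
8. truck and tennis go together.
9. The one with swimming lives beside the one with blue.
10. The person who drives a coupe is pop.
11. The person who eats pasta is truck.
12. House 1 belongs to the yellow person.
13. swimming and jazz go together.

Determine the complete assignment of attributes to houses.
Solution:

House | Music | Color | Food | Vehicle | Sport
----------------------------------------------
  1   | classical | yellow | pizza | van | soccer
  2   | pop | green | sushi | coupe | golf
  3   | jazz | red | tacos | sedan | swimming
  4   | rock | blue | pasta | truck | tennis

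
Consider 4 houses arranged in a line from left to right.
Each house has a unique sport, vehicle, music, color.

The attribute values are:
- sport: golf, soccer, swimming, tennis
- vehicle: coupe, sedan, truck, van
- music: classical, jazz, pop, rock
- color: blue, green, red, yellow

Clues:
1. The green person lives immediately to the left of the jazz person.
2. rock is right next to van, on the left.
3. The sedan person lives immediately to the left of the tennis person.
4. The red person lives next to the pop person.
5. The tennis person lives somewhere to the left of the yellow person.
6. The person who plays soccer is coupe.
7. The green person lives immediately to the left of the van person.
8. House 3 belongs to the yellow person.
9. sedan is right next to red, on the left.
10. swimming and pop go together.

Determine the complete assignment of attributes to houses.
Solution:

House | Sport | Vehicle | Music | Color
---------------------------------------
  1   | golf | sedan | rock | green
  2   | tennis | van | jazz | red
  3   | swimming | truck | pop | yellow
  4   | soccer | coupe | classical | blue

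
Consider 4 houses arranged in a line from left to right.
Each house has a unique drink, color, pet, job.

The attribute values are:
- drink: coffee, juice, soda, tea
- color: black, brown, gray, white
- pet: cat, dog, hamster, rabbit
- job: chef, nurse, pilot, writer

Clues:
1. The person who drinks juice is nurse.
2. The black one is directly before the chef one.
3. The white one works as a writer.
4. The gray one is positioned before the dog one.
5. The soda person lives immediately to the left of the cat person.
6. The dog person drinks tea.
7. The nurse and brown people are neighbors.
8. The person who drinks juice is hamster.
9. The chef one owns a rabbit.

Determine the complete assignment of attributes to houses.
Solution:

House | Drink | Color | Pet | Job
---------------------------------
  1   | juice | black | hamster | nurse
  2   | soda | brown | rabbit | chef
  3   | coffee | gray | cat | pilot
  4   | tea | white | dog | writer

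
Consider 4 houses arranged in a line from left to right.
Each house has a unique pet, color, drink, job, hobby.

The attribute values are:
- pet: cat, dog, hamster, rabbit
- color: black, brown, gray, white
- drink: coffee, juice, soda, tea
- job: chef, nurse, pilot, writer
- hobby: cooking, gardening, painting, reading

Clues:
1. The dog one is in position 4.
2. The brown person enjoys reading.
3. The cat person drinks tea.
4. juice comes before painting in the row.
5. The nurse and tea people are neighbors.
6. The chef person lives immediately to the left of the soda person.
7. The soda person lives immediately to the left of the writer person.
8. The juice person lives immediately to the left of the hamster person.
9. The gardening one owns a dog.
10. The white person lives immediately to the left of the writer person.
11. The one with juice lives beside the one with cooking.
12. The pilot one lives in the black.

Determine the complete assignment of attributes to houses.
Solution:

House | Pet | Color | Drink | Job | Hobby
-----------------------------------------
  1   | rabbit | brown | juice | chef | reading
  2   | hamster | white | soda | nurse | cooking
  3   | cat | gray | tea | writer | painting
  4   | dog | black | coffee | pilot | gardening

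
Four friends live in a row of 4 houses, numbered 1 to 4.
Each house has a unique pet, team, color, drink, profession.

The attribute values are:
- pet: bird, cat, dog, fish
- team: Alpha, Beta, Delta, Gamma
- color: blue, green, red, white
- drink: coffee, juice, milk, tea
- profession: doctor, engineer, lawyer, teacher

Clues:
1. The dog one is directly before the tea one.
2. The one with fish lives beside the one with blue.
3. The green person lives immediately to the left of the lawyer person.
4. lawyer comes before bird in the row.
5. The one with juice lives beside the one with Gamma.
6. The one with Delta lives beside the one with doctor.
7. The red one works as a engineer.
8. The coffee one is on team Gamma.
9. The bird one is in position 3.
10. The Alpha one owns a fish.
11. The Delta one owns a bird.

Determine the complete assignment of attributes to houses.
Solution:

House | Pet | Team | Color | Drink | Profession
-----------------------------------------------
  1   | fish | Alpha | green | juice | teacher
  2   | dog | Gamma | blue | coffee | lawyer
  3   | bird | Delta | red | tea | engineer
  4   | cat | Beta | white | milk | doctor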